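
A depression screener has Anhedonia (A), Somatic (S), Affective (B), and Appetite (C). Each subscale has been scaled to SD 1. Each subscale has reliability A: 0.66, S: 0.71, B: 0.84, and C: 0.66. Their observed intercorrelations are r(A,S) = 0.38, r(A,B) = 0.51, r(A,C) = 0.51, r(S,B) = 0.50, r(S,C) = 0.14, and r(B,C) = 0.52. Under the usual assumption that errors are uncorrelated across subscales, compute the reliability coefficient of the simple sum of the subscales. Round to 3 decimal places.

Var(A+S+B+C) = 4 + 2·[0.38 + 0.51 + 0.51 + 0.50 + 0.14 + 0.52] = 4 + 5.12 = 9.12.
Under uncorrelated errors the observed covariances equal the true-score covariances, so only the own-variance terms attenuate.
True-score variance = [0.66 + 0.71 + 0.84 + 0.66] + 5.12 = 2.87 + 5.12 = 7.99.
Reliability = 7.99 / 9.12 = 0.876.

0.876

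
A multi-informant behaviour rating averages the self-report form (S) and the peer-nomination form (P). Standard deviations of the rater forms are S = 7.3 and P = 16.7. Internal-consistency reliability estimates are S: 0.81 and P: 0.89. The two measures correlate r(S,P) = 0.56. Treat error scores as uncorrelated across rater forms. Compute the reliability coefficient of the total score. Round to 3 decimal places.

0.913

Var(S+P) = 7.3² + 16.7² + 2·[7.3·16.7·0.56] = 332.18 + 136.539 = 468.719.
Under uncorrelated errors the observed covariances equal the true-score covariances, so only the own-variance terms attenuate.
True-score variance = [7.3²·0.81 + 16.7²·0.89] + 136.539 = 291.377 + 136.539 = 427.916.
Reliability = 427.916 / 468.719 = 0.913.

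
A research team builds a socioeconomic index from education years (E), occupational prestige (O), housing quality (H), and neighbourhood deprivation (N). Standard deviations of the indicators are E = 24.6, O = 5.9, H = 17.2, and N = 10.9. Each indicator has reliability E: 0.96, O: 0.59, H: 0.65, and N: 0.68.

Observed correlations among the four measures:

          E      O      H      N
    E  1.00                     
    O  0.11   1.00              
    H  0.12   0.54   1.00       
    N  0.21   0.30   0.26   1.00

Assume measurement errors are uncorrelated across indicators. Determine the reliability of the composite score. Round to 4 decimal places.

0.8836

Var(E+O+H+N) = 24.6² + 5.9² + 17.2² + 10.9² + 2·[24.6·5.9·0.11 + 24.6·17.2·0.12 + 24.6·10.9·0.21 + 5.9·17.2·0.54 + 5.9·10.9·0.30 + 17.2·10.9·0.26] = 1054.62 + 491.772 = 1546.39.
Because errors are independent across components, Cov(Tᵢ,Tⱼ) = Cov(Xᵢ,Xⱼ); the off-diagonal part of the true-score variance is the same as above.
True-score variance = [24.6²·0.96 + 5.9²·0.59 + 17.2²·0.65 + 10.9²·0.68] + 491.772 = 874.578 + 491.772 = 1366.35.
Reliability = 1366.35 / 1546.39 = 0.8836.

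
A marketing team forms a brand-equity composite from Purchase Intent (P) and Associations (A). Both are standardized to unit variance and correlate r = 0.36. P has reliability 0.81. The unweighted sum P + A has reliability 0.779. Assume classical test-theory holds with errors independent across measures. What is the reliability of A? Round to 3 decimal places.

0.589

Var(P+A) = 2 + 2·0.36 = 2.720.
True-score variance = ρ_P + ρ_A + 2·0.36, so 0.779 = (0.81 + ρ_A + 0.72) / 2.720.
ρ_A = 0.779·2.720 − 0.81 − 0.72 = 0.589.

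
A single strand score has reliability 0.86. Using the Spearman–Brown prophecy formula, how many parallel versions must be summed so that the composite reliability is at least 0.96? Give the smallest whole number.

k ≥ ρ*(1−ρ₁)/(ρ₁(1−ρ*)) = 0.96·0.14 / (0.86·0.04) = 3.907.
Smallest integer k = 4.

4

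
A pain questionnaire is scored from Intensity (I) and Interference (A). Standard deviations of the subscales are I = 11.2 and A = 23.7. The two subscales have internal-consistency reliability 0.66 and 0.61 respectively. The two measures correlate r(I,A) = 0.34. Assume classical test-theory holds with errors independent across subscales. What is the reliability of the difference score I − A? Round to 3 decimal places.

Var(I−A) = 11.2² + 23.7² − 2·11.2·23.7·0.34 = 687.13 − 180.499 = 506.631.
With uncorrelated errors the cross-covariances are all true-score covariance, so they carry over unchanged; only the diagonal terms shrink to ρᵢσᵢ².
True-score variance = [11.2²·0.66 + 23.7²·0.61] − 180.499 = 425.421 − 180.499 = 244.922.
Reliability = 244.922 / 506.631 = 0.483.

0.483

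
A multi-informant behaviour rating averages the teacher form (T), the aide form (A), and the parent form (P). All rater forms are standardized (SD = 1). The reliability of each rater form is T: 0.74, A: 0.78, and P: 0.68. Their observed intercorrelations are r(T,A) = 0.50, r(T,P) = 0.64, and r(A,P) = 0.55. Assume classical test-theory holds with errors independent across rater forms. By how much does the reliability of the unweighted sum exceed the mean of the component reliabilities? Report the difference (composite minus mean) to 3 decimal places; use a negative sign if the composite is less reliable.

Var(sum) = 3 + 3.38 = 6.38; true-score variance = 2.2 + 3.38 = 5.58; composite reliability = 0.8746.
Mean component reliability = 0.7333.
Difference = 0.8746 − 0.7333 = 0.141.

0.141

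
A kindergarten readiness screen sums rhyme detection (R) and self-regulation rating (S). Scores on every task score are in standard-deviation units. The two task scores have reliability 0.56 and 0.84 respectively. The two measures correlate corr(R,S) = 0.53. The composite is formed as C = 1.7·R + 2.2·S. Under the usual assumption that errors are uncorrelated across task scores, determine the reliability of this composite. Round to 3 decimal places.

Var(C) = 1.7² + 2.2² + 2·[3.74·0.53] = 7.73 + 3.9644 = 11.6944.
Under uncorrelated errors the observed covariances equal the true-score covariances, so only the own-variance terms attenuate.
True-score variance = [1.7²·0.56 + 2.2²·0.84] + 3.9644 = 5.684 + 3.9644 = 9.6484.
Reliability = 9.6484 / 11.6944 = 0.825.

0.825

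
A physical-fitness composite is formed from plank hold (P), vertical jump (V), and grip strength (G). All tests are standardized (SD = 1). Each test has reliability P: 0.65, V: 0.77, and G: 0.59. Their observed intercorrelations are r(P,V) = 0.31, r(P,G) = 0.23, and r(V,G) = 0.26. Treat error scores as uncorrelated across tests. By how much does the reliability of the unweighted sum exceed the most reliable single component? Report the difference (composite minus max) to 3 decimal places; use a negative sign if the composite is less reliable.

0.015

Var(sum) = 3 + 1.6 = 4.6; true-score variance = 2.01 + 1.6 = 3.61; composite reliability = 0.7848.
Max component reliability = 0.7700.
Difference = 0.7848 − 0.7700 = 0.015.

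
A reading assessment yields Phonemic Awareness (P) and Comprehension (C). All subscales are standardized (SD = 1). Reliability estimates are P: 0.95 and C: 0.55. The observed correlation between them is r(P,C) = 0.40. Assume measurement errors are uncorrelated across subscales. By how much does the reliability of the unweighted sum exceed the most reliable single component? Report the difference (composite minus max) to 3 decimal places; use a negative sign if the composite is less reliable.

Var(sum) = 2 + 0.8 = 2.8; true-score variance = 1.5 + 0.8 = 2.3; composite reliability = 0.8214.
Max component reliability = 0.9500.
Difference = 0.8214 − 0.9500 = -0.129.

-0.129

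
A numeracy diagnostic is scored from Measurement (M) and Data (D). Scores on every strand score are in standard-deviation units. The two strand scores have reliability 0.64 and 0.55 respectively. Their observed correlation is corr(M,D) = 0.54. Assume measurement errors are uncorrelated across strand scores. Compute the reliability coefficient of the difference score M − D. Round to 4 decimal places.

Var(M−D) = 1 + 1 − 2·0.54 = 2 − 1.08 = 0.92.
Under uncorrelated errors the observed covariances equal the true-score covariances, so only the own-variance terms attenuate.
True-score variance = [0.64 + 0.55] − 1.08 = 1.19 − 1.08 = 0.11.
Reliability = 0.11 / 0.92 = 0.1196.

0.1196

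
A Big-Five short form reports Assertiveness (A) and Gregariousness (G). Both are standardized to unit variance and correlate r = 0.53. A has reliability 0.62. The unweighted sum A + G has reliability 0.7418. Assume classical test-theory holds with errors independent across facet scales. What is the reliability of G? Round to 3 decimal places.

0.590

Var(A+G) = 2 + 2·0.53 = 3.060.
True-score variance = ρ_A + ρ_G + 2·0.53, so 0.7418 = (0.62 + ρ_G + 1.06) / 3.060.
ρ_G = 0.7418·3.060 − 0.62 − 1.06 = 0.590.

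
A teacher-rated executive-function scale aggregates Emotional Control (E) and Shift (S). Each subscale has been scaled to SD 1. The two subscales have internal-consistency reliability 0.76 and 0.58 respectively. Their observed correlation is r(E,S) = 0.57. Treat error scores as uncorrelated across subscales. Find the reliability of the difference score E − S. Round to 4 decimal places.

0.2326

Var(E−S) = 1 + 1 − 2·0.57 = 2 − 1.14 = 0.86.
Because errors are independent across components, Cov(Tᵢ,Tⱼ) = Cov(Xᵢ,Xⱼ); the off-diagonal part of the true-score variance is the same as above.
True-score variance = [0.76 + 0.58] − 1.14 = 1.34 − 1.14 = 0.2.
Reliability = 0.2 / 0.86 = 0.2326.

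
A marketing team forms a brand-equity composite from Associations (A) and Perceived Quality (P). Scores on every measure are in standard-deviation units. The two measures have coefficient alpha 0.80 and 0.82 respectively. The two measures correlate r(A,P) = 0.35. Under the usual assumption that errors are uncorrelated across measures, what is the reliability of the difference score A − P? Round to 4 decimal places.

0.7077

Var(A−P) = 1 + 1 − 2·0.35 = 2 − 0.7 = 1.3.
With uncorrelated errors the cross-covariances are all true-score covariance, so they carry over unchanged; only the diagonal terms shrink to ρᵢσᵢ².
True-score variance = [0.80 + 0.82] − 0.7 = 1.62 − 0.7 = 0.92.
Reliability = 0.92 / 1.3 = 0.7077.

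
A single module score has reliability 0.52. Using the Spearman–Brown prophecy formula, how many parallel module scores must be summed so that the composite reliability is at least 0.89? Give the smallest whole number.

8

k ≥ ρ*(1−ρ₁)/(ρ₁(1−ρ*)) = 0.89·0.48 / (0.52·0.11) = 7.469.
Smallest integer k = 8.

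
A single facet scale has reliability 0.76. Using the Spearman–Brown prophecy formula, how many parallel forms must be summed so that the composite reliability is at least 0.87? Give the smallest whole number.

k ≥ ρ*(1−ρ₁)/(ρ₁(1−ρ*)) = 0.87·0.24 / (0.76·0.13) = 2.113.
Smallest integer k = 3.

3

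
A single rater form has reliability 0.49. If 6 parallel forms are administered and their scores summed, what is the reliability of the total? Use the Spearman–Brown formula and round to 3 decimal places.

ρ_k = kρ / (1 + (k−1)ρ) = 6·0.49 / (1 + 5·0.49) = 2.940 / 3.450 = 0.852.

0.852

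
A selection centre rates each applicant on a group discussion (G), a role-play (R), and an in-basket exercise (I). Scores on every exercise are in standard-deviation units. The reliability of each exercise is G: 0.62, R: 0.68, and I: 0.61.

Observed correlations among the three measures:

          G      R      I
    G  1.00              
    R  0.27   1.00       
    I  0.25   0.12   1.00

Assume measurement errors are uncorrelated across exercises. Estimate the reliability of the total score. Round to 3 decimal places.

Var(G+R+I) = 3 + 2·[0.27 + 0.25 + 0.12] = 3 + 1.28 = 4.28.
Under uncorrelated errors the observed covariances equal the true-score covariances, so only the own-variance terms attenuate.
True-score variance = [0.62 + 0.68 + 0.61] + 1.28 = 1.91 + 1.28 = 3.19.
Reliability = 3.19 / 4.28 = 0.745.

0.745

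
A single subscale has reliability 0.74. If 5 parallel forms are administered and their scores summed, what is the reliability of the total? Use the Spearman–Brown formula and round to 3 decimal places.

0.934

ρ_k = kρ / (1 + (k−1)ρ) = 5·0.74 / (1 + 4·0.74) = 3.700 / 3.960 = 0.934.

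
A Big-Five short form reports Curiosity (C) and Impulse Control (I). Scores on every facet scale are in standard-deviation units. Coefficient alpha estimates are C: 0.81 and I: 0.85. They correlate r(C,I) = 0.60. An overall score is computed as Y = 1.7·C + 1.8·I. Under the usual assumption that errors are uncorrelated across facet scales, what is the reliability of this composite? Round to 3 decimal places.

0.894

Var(Y) = 1.7² + 1.8² + 2·[3.06·0.60] = 6.13 + 3.672 = 9.802.
Because errors are independent across components, Cov(Tᵢ,Tⱼ) = Cov(Xᵢ,Xⱼ); the off-diagonal part of the true-score variance is the same as above.
True-score variance = [1.7²·0.81 + 1.8²·0.85] + 3.672 = 5.0949 + 3.672 = 8.7669.
Reliability = 8.7669 / 9.802 = 0.894.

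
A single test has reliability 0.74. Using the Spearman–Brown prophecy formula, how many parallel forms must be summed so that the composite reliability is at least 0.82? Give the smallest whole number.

k ≥ ρ*(1−ρ₁)/(ρ₁(1−ρ*)) = 0.82·0.26 / (0.74·0.18) = 1.601.
Smallest integer k = 2.

2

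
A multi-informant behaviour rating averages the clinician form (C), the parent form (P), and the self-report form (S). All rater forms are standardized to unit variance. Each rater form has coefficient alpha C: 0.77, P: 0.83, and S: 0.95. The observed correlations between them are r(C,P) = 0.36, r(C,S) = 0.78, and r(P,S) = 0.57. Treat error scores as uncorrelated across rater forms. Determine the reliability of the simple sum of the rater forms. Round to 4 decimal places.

0.9299

Var(C+P+S) = 3 + 2·[0.36 + 0.78 + 0.57] = 3 + 3.42 = 6.42.
Because errors are independent across components, Cov(Tᵢ,Tⱼ) = Cov(Xᵢ,Xⱼ); the off-diagonal part of the true-score variance is the same as above.
True-score variance = [0.77 + 0.83 + 0.95] + 3.42 = 2.55 + 3.42 = 5.97.
Reliability = 5.97 / 6.42 = 0.9299.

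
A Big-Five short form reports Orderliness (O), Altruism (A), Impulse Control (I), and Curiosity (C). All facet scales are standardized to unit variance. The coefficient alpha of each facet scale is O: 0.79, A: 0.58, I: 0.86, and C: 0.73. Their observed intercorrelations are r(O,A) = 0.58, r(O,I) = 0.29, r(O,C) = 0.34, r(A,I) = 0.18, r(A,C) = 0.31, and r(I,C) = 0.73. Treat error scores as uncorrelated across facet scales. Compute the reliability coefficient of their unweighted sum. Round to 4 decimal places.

0.8826

Var(O+A+I+C) = 4 + 2·[0.58 + 0.29 + 0.34 + 0.18 + 0.31 + 0.73] = 4 + 4.86 = 8.86.
Under uncorrelated errors the observed covariances equal the true-score covariances, so only the own-variance terms attenuate.
True-score variance = [0.79 + 0.58 + 0.86 + 0.73] + 4.86 = 2.96 + 4.86 = 7.82.
Reliability = 7.82 / 8.86 = 0.8826.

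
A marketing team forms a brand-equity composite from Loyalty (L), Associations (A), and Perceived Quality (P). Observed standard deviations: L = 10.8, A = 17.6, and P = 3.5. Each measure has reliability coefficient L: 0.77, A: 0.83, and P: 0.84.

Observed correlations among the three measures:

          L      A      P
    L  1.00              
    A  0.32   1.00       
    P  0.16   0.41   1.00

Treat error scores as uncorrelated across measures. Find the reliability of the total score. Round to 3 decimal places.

0.869

Var(L+A+P) = 10.8² + 17.6² + 3.5² + 2·[10.8·17.6·0.32 + 10.8·3.5·0.16 + 17.6·3.5·0.41] = 438.65 + 184.259 = 622.909.
Because errors are independent across components, Cov(Tᵢ,Tⱼ) = Cov(Xᵢ,Xⱼ); the off-diagonal part of the true-score variance is the same as above.
True-score variance = [10.8²·0.77 + 17.6²·0.83 + 3.5²·0.84] + 184.259 = 357.204 + 184.259 = 541.463.
Reliability = 541.463 / 622.909 = 0.869.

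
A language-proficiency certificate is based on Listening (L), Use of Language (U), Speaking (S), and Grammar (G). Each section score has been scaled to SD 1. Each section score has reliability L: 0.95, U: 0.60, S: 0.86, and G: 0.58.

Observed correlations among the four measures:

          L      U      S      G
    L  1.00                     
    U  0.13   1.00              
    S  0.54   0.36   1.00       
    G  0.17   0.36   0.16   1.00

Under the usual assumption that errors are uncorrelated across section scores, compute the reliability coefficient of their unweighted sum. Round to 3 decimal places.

0.864

Var(L+U+S+G) = 4 + 2·[0.13 + 0.54 + 0.17 + 0.36 + 0.36 + 0.16] = 4 + 3.44 = 7.44.
Because errors are independent across components, Cov(Tᵢ,Tⱼ) = Cov(Xᵢ,Xⱼ); the off-diagonal part of the true-score variance is the same as above.
True-score variance = [0.95 + 0.60 + 0.86 + 0.58] + 3.44 = 2.99 + 3.44 = 6.43.
Reliability = 6.43 / 7.44 = 0.864.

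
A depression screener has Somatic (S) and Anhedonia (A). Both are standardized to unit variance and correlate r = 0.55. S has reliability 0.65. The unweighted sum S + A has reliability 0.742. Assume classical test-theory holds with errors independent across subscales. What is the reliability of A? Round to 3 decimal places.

0.550

Var(S+A) = 2 + 2·0.55 = 3.100.
True-score variance = ρ_S + ρ_A + 2·0.55, so 0.742 = (0.65 + ρ_A + 1.10) / 3.100.
ρ_A = 0.742·3.100 − 0.65 − 1.10 = 0.550.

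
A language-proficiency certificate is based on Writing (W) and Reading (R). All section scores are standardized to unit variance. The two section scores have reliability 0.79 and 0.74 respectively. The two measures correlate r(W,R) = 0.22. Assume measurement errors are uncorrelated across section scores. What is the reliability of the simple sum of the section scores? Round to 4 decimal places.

0.8074

Var(W+R) = 2 + 2·[0.22] = 2 + 0.44 = 2.44.
With uncorrelated errors the cross-covariances are all true-score covariance, so they carry over unchanged; only the diagonal terms shrink to ρᵢσᵢ².
True-score variance = [0.79 + 0.74] + 0.44 = 1.53 + 0.44 = 1.97.
Reliability = 1.97 / 2.44 = 0.8074.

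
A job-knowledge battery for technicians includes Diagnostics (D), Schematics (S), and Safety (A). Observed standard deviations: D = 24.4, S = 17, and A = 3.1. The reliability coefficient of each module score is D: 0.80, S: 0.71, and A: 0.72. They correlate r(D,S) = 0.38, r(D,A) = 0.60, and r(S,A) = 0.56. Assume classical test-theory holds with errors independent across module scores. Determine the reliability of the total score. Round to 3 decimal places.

Var(D+S+A) = 24.4² + 17² + 3.1² + 2·[24.4·17·0.38 + 24.4·3.1·0.60 + 17·3.1·0.56] = 893.97 + 465.04 = 1359.01.
Because errors are independent across components, Cov(Tᵢ,Tⱼ) = Cov(Xᵢ,Xⱼ); the off-diagonal part of the true-score variance is the same as above.
True-score variance = [24.4²·0.80 + 17²·0.71 + 3.1²·0.72] + 465.04 = 688.397 + 465.04 = 1153.44.
Reliability = 1153.44 / 1359.01 = 0.849.

0.849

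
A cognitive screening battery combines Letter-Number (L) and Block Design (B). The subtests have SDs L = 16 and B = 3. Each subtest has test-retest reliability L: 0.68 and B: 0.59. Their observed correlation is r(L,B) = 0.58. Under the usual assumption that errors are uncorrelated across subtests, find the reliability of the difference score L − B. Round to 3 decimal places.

Var(L−B) = 16² + 3² − 2·16·3·0.58 = 265 − 55.68 = 209.32.
With uncorrelated errors the cross-covariances are all true-score covariance, so they carry over unchanged; only the diagonal terms shrink to ρᵢσᵢ².
True-score variance = [16²·0.68 + 3²·0.59] − 55.68 = 179.39 − 55.68 = 123.71.
Reliability = 123.71 / 209.32 = 0.591.

0.591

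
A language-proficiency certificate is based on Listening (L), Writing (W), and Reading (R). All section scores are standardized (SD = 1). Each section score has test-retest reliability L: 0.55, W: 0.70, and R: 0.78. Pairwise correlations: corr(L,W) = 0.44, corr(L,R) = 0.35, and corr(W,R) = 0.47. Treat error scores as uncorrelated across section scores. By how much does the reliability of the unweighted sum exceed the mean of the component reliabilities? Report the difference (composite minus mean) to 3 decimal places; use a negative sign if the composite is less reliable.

0.148

Var(sum) = 3 + 2.52 = 5.52; true-score variance = 2.03 + 2.52 = 4.55; composite reliability = 0.8243.
Mean component reliability = 0.6767.
Difference = 0.8243 − 0.6767 = 0.148.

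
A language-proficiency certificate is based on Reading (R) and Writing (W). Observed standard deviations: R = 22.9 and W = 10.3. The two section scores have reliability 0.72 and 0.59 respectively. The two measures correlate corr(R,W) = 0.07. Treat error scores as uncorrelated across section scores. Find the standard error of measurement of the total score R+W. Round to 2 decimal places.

Var(total) = 630.5 + 33.0218 = 663.522.
True-score variance = 440.168 + 33.0218 = 473.19, so reliability = 0.7131.
Error variance = 663.522 − 473.19 = 190.332; SEM = √190.332 = 13.80.

13.80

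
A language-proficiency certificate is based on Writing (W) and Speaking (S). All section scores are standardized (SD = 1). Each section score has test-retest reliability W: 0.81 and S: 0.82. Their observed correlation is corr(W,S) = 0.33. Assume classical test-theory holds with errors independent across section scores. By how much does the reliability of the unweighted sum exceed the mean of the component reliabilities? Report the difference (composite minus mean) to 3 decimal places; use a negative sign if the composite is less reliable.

Var(sum) = 2 + 0.66 = 2.66; true-score variance = 1.63 + 0.66 = 2.29; composite reliability = 0.8609.
Mean component reliability = 0.8150.
Difference = 0.8609 − 0.8150 = 0.046.

0.046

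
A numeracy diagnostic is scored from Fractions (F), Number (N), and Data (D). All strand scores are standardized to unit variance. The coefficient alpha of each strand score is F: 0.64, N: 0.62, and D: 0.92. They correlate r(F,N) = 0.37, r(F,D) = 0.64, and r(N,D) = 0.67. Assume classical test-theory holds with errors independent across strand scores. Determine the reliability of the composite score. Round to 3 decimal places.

Var(F+N+D) = 3 + 2·[0.37 + 0.64 + 0.67] = 3 + 3.36 = 6.36.
Because errors are independent across components, Cov(Tᵢ,Tⱼ) = Cov(Xᵢ,Xⱼ); the off-diagonal part of the true-score variance is the same as above.
True-score variance = [0.64 + 0.62 + 0.92] + 3.36 = 2.18 + 3.36 = 5.54.
Reliability = 5.54 / 6.36 = 0.871.

0.871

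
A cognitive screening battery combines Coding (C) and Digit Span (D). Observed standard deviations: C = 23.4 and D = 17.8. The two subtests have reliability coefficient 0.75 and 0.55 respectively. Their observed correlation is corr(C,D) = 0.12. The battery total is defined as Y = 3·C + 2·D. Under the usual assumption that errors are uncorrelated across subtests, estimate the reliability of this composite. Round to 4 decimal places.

Var(Y) = 3²·23.4² + 2²·17.8² + 2·[6·23.4·17.8·0.12] = 6195.4 + 599.789 = 6795.19.
With uncorrelated errors the cross-covariances are all true-score covariance, so they carry over unchanged; only the diagonal terms shrink to ρᵢσᵢ².
True-score variance = [3²·23.4²·0.75 + 2²·17.8²·0.55] + 599.789 = 4393.08 + 599.789 = 4992.87.
Reliability = 4992.87 / 6795.19 = 0.7348.

0.7348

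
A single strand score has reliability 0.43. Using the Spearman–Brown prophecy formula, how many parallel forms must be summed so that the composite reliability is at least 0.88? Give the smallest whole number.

10

k ≥ ρ*(1−ρ₁)/(ρ₁(1−ρ*)) = 0.88·0.57 / (0.43·0.12) = 9.721.
Smallest integer k = 10.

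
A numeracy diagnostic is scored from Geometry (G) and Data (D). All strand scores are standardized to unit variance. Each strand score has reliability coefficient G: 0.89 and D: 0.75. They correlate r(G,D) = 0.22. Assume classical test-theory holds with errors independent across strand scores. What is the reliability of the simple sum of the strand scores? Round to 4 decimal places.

Var(G+D) = 2 + 2·[0.22] = 2 + 0.44 = 2.44.
With uncorrelated errors the cross-covariances are all true-score covariance, so they carry over unchanged; only the diagonal terms shrink to ρᵢσᵢ².
True-score variance = [0.89 + 0.75] + 0.44 = 1.64 + 0.44 = 2.08.
Reliability = 2.08 / 2.44 = 0.8525.

0.8525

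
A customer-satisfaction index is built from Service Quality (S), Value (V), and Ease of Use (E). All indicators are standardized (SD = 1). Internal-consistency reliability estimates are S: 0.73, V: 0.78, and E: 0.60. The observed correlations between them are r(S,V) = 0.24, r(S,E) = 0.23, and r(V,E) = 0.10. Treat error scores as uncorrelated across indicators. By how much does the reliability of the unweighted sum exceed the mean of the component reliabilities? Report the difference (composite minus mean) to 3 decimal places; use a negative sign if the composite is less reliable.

0.082

Var(sum) = 3 + 1.14 = 4.14; true-score variance = 2.11 + 1.14 = 3.25; composite reliability = 0.7850.
Mean component reliability = 0.7033.
Difference = 0.7850 − 0.7033 = 0.082.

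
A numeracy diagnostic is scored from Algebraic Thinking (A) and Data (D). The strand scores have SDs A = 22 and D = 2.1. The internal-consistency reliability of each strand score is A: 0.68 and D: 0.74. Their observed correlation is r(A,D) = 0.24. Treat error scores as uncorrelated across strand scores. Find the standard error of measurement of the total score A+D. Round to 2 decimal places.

12.49

Var(total) = 488.41 + 22.176 = 510.586.
True-score variance = 332.383 + 22.176 = 354.559, so reliability = 0.6944.
Error variance = 510.586 − 354.559 = 156.027; SEM = √156.027 = 12.49.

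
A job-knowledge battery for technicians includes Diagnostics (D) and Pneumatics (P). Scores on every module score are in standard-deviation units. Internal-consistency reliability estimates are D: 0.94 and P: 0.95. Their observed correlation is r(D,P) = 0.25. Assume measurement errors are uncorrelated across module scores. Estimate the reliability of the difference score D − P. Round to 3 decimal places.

Var(D−P) = 1 + 1 − 2·0.25 = 2 − 0.5 = 1.5.
Under uncorrelated errors the observed covariances equal the true-score covariances, so only the own-variance terms attenuate.
True-score variance = [0.94 + 0.95] − 0.5 = 1.89 − 0.5 = 1.39.
Reliability = 1.39 / 1.5 = 0.927.

0.927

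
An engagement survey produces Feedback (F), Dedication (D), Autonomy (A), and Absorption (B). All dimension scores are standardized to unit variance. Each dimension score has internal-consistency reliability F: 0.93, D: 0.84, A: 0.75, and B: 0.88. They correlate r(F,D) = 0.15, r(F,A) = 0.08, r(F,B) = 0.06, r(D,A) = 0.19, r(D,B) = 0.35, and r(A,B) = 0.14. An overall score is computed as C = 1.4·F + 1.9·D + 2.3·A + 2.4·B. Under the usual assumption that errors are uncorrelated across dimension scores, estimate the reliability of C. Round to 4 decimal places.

0.8897

Var(C) = 1.4² + 1.9² + 2.3² + 2.4² + 2·[2.66·0.15 + 3.22·0.08 + 3.36·0.06 + 4.37·0.19 + 4.56·0.35 + 5.52·0.14] = 16.62 + 8.1146 = 24.7346.
With uncorrelated errors the cross-covariances are all true-score covariance, so they carry over unchanged; only the diagonal terms shrink to ρᵢσᵢ².
True-score variance = [1.4²·0.93 + 1.9²·0.84 + 2.3²·0.75 + 2.4²·0.88] + 8.1146 = 13.8915 + 8.1146 = 22.0061.
Reliability = 22.0061 / 24.7346 = 0.8897.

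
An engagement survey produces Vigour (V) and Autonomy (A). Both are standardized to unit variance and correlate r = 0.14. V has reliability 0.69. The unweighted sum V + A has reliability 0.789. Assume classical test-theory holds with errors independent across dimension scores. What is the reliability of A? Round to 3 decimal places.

Var(V+A) = 2 + 2·0.14 = 2.280.
True-score variance = ρ_V + ρ_A + 2·0.14, so 0.789 = (0.69 + ρ_A + 0.28) / 2.280.
ρ_A = 0.789·2.280 − 0.69 − 0.28 = 0.829.

0.829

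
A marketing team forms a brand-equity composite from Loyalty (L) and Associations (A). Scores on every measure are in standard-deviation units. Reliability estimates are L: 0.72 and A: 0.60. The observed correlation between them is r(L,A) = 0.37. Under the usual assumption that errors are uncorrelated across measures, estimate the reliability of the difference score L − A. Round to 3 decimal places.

0.460

Var(L−A) = 1 + 1 − 2·0.37 = 2 − 0.74 = 1.26.
With uncorrelated errors the cross-covariances are all true-score covariance, so they carry over unchanged; only the diagonal terms shrink to ρᵢσᵢ².
True-score variance = [0.72 + 0.60] − 0.74 = 1.32 − 0.74 = 0.58.
Reliability = 0.58 / 1.26 = 0.460.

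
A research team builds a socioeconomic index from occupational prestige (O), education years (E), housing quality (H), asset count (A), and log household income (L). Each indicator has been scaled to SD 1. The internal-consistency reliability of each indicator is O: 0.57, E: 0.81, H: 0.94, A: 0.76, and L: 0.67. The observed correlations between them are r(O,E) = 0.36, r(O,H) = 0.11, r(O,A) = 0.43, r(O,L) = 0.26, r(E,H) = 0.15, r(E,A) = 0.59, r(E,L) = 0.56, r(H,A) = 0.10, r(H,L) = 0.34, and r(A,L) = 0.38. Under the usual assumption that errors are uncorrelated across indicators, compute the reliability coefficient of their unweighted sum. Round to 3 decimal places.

Var(O+E+H+A+L) = 5 + 2·[0.36 + 0.11 + 0.43 + 0.26 + 0.15 + 0.59 + 0.56 + 0.10 + 0.34 + 0.38] = 5 + 6.56 = 11.56.
Under uncorrelated errors the observed covariances equal the true-score covariances, so only the own-variance terms attenuate.
True-score variance = [0.57 + 0.81 + 0.94 + 0.76 + 0.67] + 6.56 = 3.75 + 6.56 = 10.31.
Reliability = 10.31 / 11.56 = 0.892.

0.892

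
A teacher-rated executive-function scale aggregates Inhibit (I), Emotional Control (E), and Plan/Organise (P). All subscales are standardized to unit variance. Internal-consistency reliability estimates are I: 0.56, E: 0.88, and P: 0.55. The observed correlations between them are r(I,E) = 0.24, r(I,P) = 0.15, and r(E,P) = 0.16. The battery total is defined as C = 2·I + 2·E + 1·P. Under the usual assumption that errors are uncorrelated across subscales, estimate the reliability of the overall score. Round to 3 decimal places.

Var(C) = 2² + 2² + 1 + 2·[4·0.24 + 2·0.15 + 2·0.16] = 9 + 3.16 = 12.16.
Because errors are independent across components, Cov(Tᵢ,Tⱼ) = Cov(Xᵢ,Xⱼ); the off-diagonal part of the true-score variance is the same as above.
True-score variance = [2²·0.56 + 2²·0.88 + 0.55] + 3.16 = 6.31 + 3.16 = 9.47.
Reliability = 9.47 / 12.16 = 0.779.

0.779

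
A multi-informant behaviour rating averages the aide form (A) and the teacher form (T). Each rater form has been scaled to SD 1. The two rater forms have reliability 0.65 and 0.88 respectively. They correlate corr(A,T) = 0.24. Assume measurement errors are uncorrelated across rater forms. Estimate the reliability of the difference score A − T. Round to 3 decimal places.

0.691

Var(A−T) = 1 + 1 − 2·0.24 = 2 − 0.48 = 1.52.
With uncorrelated errors the cross-covariances are all true-score covariance, so they carry over unchanged; only the diagonal terms shrink to ρᵢσᵢ².
True-score variance = [0.65 + 0.88] − 0.48 = 1.53 − 0.48 = 1.05.
Reliability = 1.05 / 1.52 = 0.691.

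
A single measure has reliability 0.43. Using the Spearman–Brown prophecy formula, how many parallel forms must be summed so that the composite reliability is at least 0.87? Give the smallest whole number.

k ≥ ρ*(1−ρ₁)/(ρ₁(1−ρ*)) = 0.87·0.57 / (0.43·0.13) = 8.871.
Smallest integer k = 9.

9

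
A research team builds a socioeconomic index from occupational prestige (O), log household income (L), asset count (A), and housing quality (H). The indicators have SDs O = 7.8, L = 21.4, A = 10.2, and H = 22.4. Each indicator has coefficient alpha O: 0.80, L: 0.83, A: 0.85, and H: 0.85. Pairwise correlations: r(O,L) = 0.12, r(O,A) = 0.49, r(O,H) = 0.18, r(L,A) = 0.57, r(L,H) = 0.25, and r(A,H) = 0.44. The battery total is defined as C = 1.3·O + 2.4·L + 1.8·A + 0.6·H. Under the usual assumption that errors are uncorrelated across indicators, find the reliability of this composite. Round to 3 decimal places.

Var(C) = 1.3²·7.8² + 2.4²·21.4² + 1.8²·10.2² + 0.6²·22.4² + 2·[3.12·7.8·21.4·0.12 + 2.34·7.8·10.2·0.49 + 0.78·7.8·22.4·0.18 + 4.32·21.4·10.2·0.57 + 1.44·21.4·22.4·0.25 + 1.08·10.2·22.4·0.44] = 3258.39 + 1993.77 = 5252.16.
Under uncorrelated errors the observed covariances equal the true-score covariances, so only the own-variance terms attenuate.
True-score variance = [1.3²·7.8²·0.80 + 2.4²·21.4²·0.83 + 1.8²·10.2²·0.85 + 0.6²·22.4²·0.85] + 1993.77 = 2711.74 + 1993.77 = 4705.51.
Reliability = 4705.51 / 5252.16 = 0.896.

0.896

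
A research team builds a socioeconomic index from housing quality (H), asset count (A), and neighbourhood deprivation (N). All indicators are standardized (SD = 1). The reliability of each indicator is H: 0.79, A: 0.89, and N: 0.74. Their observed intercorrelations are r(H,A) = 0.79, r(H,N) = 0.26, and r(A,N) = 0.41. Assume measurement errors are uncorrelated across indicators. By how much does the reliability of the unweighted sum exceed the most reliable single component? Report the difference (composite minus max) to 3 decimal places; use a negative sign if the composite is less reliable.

Var(sum) = 3 + 2.92 = 5.92; true-score variance = 2.42 + 2.92 = 5.34; composite reliability = 0.9020.
Max component reliability = 0.8900.
Difference = 0.9020 − 0.8900 = 0.012.

0.012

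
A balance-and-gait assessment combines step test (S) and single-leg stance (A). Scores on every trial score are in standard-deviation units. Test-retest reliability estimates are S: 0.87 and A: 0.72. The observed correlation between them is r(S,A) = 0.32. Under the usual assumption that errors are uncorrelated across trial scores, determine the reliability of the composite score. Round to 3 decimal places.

0.845

Var(S+A) = 2 + 2·[0.32] = 2 + 0.64 = 2.64.
With uncorrelated errors the cross-covariances are all true-score covariance, so they carry over unchanged; only the diagonal terms shrink to ρᵢσᵢ².
True-score variance = [0.87 + 0.72] + 0.64 = 1.59 + 0.64 = 2.23.
Reliability = 2.23 / 2.64 = 0.845.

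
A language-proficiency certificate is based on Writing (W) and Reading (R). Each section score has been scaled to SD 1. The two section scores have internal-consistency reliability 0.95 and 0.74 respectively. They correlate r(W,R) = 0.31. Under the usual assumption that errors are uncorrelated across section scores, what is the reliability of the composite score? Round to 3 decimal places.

Var(W+R) = 2 + 2·[0.31] = 2 + 0.62 = 2.62.
Under uncorrelated errors the observed covariances equal the true-score covariances, so only the own-variance terms attenuate.
True-score variance = [0.95 + 0.74] + 0.62 = 1.69 + 0.62 = 2.31.
Reliability = 2.31 / 2.62 = 0.882.

0.882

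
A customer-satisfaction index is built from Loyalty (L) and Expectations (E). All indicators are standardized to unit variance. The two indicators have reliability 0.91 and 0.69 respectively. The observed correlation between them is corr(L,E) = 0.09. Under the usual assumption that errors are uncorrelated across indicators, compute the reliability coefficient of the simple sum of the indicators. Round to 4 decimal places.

Var(L+E) = 2 + 2·[0.09] = 2 + 0.18 = 2.18.
With uncorrelated errors the cross-covariances are all true-score covariance, so they carry over unchanged; only the diagonal terms shrink to ρᵢσᵢ².
True-score variance = [0.91 + 0.69] + 0.18 = 1.6 + 0.18 = 1.78.
Reliability = 1.78 / 2.18 = 0.8165.

0.8165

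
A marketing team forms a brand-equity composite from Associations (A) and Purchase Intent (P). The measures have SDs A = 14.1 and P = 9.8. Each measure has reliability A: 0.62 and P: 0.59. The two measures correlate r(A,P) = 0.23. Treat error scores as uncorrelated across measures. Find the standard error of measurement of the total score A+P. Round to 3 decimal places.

10.720

Var(total) = 294.85 + 63.5628 = 358.413.
True-score variance = 179.926 + 63.5628 = 243.489, so reliability = 0.6794.
Error variance = 358.413 − 243.489 = 114.924; SEM = √114.924 = 10.720.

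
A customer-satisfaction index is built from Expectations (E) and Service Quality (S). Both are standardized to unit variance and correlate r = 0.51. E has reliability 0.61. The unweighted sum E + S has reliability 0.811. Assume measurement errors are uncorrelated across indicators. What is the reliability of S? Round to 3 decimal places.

Var(E+S) = 2 + 2·0.51 = 3.020.
True-score variance = ρ_E + ρ_S + 2·0.51, so 0.811 = (0.61 + ρ_S + 1.02) / 3.020.
ρ_S = 0.811·3.020 − 0.61 − 1.02 = 0.819.

0.819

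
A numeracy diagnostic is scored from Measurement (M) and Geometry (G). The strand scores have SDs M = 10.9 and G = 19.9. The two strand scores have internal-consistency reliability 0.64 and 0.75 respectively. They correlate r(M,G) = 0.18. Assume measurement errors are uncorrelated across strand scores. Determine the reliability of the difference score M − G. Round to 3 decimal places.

0.675

Var(M−G) = 10.9² + 19.9² − 2·10.9·19.9·0.18 = 514.82 − 78.0876 = 436.732.
Under uncorrelated errors the observed covariances equal the true-score covariances, so only the own-variance terms attenuate.
True-score variance = [10.9²·0.64 + 19.9²·0.75] − 78.0876 = 373.046 − 78.0876 = 294.958.
Reliability = 294.958 / 436.732 = 0.675.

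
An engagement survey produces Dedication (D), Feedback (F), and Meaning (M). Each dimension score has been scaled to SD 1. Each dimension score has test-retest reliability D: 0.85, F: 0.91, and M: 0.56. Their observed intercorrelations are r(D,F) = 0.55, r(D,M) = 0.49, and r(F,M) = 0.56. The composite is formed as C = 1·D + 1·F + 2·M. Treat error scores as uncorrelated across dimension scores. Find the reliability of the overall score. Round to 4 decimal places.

Var(C) = 1 + 1 + 2² + 2·[0.55 + 2·0.49 + 2·0.56] = 6 + 5.3 = 11.3.
Because errors are independent across components, Cov(Tᵢ,Tⱼ) = Cov(Xᵢ,Xⱼ); the off-diagonal part of the true-score variance is the same as above.
True-score variance = [0.85 + 0.91 + 2²·0.56] + 5.3 = 4 + 5.3 = 9.3.
Reliability = 9.3 / 11.3 = 0.8230.

0.8230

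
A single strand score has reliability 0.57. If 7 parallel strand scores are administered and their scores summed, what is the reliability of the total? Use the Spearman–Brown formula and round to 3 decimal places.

ρ_k = kρ / (1 + (k−1)ρ) = 7·0.57 / (1 + 6·0.57) = 3.990 / 4.420 = 0.903.

0.903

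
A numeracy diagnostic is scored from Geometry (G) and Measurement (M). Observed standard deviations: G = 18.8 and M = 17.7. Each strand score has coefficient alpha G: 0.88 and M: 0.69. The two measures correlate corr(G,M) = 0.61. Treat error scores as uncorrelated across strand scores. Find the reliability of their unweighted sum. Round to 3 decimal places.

Var(G+M) = 18.8² + 17.7² + 2·[18.8·17.7·0.61] = 666.73 + 405.967 = 1072.7.
Because errors are independent across components, Cov(Tᵢ,Tⱼ) = Cov(Xᵢ,Xⱼ); the off-diagonal part of the true-score variance is the same as above.
True-score variance = [18.8²·0.88 + 17.7²·0.69] + 405.967 = 527.197 + 405.967 = 933.165.
Reliability = 933.165 / 1072.7 = 0.870.

0.870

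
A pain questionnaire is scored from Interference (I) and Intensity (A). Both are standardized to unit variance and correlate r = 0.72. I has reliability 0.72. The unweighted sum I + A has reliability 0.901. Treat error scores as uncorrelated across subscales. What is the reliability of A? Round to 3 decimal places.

Var(I+A) = 2 + 2·0.72 = 3.440.
True-score variance = ρ_I + ρ_A + 2·0.72, so 0.901 = (0.72 + ρ_A + 1.44) / 3.440.
ρ_A = 0.901·3.440 − 0.72 − 1.44 = 0.939.

0.939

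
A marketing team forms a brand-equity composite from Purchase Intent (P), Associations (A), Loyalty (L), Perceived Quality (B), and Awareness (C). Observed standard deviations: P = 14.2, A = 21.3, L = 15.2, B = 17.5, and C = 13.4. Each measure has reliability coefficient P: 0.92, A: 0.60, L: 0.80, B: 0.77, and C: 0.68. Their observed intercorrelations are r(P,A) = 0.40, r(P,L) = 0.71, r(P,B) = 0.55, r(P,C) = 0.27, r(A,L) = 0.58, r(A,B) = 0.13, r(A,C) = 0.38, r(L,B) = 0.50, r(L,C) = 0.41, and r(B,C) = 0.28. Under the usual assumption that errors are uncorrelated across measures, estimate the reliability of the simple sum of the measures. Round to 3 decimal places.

0.895

Var(P+A+L+B+C) = 14.2² + 21.3² + 15.2² + 17.5² + 13.4² + 2·[14.2·21.3·0.40 + 14.2·15.2·0.71 + 14.2·17.5·0.55 + 14.2·13.4·0.27 + 21.3·15.2·0.58 + 21.3·17.5·0.13 + 21.3·13.4·0.38 + 15.2·17.5·0.50 + 15.2·13.4·0.41 + 17.5·13.4·0.28] = 1372.18 + 2178.3 = 3550.48.
With uncorrelated errors the cross-covariances are all true-score covariance, so they carry over unchanged; only the diagonal terms shrink to ρᵢσᵢ².
True-score variance = [14.2²·0.92 + 21.3²·0.60 + 15.2²·0.80 + 17.5²·0.77 + 13.4²·0.68] + 2178.3 = 1000.47 + 2178.3 = 3178.76.
Reliability = 3178.76 / 3550.48 = 0.895.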